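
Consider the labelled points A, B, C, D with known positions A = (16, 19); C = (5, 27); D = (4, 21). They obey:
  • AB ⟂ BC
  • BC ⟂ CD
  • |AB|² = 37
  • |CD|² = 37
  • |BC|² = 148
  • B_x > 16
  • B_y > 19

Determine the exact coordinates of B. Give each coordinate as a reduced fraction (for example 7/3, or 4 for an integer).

1. B_x = 17  [[BC ⟂ CD ⇒ 1x+6y-167=0] ∩ [|B−(16, 19)|²=37]]
2. B_y = 25  [[BC ⟂ CD ⇒ 1x+6y-167=0] ∩ [|B−(16, 19)|²=37]]
   so B = (17, 25)

B = (17, 25)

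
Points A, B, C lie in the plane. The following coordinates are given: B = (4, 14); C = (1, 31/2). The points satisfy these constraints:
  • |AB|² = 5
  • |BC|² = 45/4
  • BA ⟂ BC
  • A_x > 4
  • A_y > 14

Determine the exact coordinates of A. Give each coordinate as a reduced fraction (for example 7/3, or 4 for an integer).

1. A_x = 5  [[BA ⟂ BC ⇒ -3x+3/2y-9=0] ∩ [|A−(4, 14)|²=5]]
2. A_y = 16  [[BA ⟂ BC ⇒ -3x+3/2y-9=0] ∩ [|A−(4, 14)|²=5]]
   so A = (5, 16)

A = (5, 16)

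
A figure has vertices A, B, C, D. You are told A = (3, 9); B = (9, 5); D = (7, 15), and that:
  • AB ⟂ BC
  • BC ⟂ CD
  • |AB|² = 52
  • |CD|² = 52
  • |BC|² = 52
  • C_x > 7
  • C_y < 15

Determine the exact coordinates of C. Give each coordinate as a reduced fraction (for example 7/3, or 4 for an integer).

C = (13, 11)

1. C_x = 13  [[AB ⟂ BC ⇒ 6x-4y-34=0] ∩ [|C−(7, 15)|²=52]]
2. C_y = 11  [[AB ⟂ BC ⇒ 6x-4y-34=0] ∩ [|C−(7, 15)|²=52]]
   so C = (13, 11)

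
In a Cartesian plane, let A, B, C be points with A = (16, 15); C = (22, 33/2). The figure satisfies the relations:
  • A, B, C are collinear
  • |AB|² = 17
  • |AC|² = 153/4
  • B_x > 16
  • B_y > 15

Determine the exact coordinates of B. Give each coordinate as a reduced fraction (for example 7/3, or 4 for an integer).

1. B_x = 20  [[A, B, C are collinear ⇒ 3/2x-6y+66=0] ∩ [|B−(16, 15)|²=17]]
2. B_y = 16  [[A, B, C are collinear ⇒ 3/2x-6y+66=0] ∩ [|B−(16, 15)|²=17]]
   so B = (20, 16)

B = (20, 16)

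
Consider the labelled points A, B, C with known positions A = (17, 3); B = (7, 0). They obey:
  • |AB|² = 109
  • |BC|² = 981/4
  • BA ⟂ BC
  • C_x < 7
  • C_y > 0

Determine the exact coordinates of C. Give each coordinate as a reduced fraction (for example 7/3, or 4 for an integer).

1. C_x = 5/2  [[BA ⟂ BC ⇒ 10x+3y-70=0] ∩ [|C−(7, 0)|²=981/4]]
2. C_y = 15  [[BA ⟂ BC ⇒ 10x+3y-70=0] ∩ [|C−(7, 0)|²=981/4]]
   so C = (5/2, 15)

C = (5/2, 15)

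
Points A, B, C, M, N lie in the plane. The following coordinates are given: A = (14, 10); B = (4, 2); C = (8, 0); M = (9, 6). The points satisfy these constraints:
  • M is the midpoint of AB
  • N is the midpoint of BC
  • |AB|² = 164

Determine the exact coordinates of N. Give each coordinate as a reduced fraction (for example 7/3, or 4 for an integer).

1. N_x = 6  [2·N = B+C = (4, 2)+(8, 0)]
2. N_y = 1  [2·N = B+C = (4, 2)+(8, 0)]
   so N = (6, 1)

N = (6, 1)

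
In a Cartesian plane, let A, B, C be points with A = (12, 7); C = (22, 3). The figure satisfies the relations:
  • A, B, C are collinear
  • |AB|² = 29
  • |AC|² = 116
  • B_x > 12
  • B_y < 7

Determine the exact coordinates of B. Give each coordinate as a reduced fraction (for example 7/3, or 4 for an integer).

B = (17, 5)

1. B_x = 17  [[A, B, C are collinear ⇒ -4x-10y+118=0] ∩ [|B−(12, 7)|²=29]]
2. B_y = 5  [[A, B, C are collinear ⇒ -4x-10y+118=0] ∩ [|B−(12, 7)|²=29]]
   so B = (17, 5)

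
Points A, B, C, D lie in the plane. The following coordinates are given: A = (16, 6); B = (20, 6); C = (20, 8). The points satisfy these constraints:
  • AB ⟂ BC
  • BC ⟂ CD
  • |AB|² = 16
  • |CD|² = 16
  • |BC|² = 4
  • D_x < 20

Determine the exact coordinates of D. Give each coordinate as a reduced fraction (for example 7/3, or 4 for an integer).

D = (16, 8)

1. D_x = 16  [[BC ⟂ CD ⇒ 2y-16=0] ∩ [|D−(20, 8)|²=16]]
2. D_y = 8  [[BC ⟂ CD ⇒ 2y-16=0] ∩ [|D−(20, 8)|²=16]]
   so D = (16, 8)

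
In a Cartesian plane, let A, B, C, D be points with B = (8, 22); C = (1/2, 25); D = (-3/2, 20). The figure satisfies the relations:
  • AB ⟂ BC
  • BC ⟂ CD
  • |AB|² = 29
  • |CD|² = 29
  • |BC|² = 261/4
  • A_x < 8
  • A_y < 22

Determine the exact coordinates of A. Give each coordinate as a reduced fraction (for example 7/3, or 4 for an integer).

A = (6, 17)

1. A_x = 6  [[AB ⟂ BC ⇒ 15/2x-3y+6=0] ∩ [|A−(8, 22)|²=29]]
2. A_y = 17  [[AB ⟂ BC ⇒ 15/2x-3y+6=0] ∩ [|A−(8, 22)|²=29]]
   so A = (6, 17)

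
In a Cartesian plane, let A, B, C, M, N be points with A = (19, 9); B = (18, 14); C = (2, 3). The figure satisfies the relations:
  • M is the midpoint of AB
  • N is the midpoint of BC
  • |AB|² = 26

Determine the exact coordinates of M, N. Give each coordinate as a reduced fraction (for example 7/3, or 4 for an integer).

M = (37/2, 23/2)
N = (10, 17/2)

1. M_x = 37/2  [2·M = A+B = (19, 9)+(18, 14)]
2. M_y = 23/2  [2·M = A+B = (19, 9)+(18, 14)]
   so M = (37/2, 23/2)
3. N_x = 10  [2·N = B+C = (18, 14)+(2, 3)]
4. N_y = 17/2  [2·N = B+C = (18, 14)+(2, 3)]
   so N = (10, 17/2)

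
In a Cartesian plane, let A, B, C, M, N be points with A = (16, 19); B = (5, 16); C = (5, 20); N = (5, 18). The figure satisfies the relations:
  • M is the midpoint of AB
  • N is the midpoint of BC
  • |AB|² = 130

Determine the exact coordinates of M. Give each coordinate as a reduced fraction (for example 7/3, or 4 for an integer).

M = (21/2, 35/2)

1. M_x = 21/2  [2·M = A+B = (16, 19)+(5, 16)]
2. M_y = 35/2  [2·M = A+B = (16, 19)+(5, 16)]
   so M = (21/2, 35/2)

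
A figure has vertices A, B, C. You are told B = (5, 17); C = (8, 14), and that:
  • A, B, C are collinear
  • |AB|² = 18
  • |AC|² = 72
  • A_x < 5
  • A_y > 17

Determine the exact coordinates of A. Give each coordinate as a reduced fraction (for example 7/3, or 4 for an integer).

1. A_x = 2  [[A, B, C are collinear ⇒ 3x+3y-66=0] ∩ [|A−(5, 17)|²=18]]
2. A_y = 20  [[A, B, C are collinear ⇒ 3x+3y-66=0] ∩ [|A−(5, 17)|²=18]]
   so A = (2, 20)

A = (2, 20)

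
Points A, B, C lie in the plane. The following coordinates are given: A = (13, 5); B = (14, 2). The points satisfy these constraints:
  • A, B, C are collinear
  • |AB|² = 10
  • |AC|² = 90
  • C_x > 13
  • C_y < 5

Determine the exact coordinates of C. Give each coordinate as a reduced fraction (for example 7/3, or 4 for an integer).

1. C_x = 16  [[A, B, C are collinear ⇒ 3x+1y-44=0] ∩ [|C−(13, 5)|²=90]]
2. C_y = -4  [[A, B, C are collinear ⇒ 3x+1y-44=0] ∩ [|C−(13, 5)|²=90]]
   so C = (16, -4)

C = (16, -4)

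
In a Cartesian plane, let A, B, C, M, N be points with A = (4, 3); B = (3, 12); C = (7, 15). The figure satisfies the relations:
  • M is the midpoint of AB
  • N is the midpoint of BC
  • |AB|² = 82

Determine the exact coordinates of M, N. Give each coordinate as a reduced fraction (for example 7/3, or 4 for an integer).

1. M_x = 7/2  [2·M = A+B = (4, 3)+(3, 12)]
2. M_y = 15/2  [2·M = A+B = (4, 3)+(3, 12)]
   so M = (7/2, 15/2)
3. N_x = 5  [2·N = B+C = (3, 12)+(7, 15)]
4. N_y = 27/2  [2·N = B+C = (3, 12)+(7, 15)]
   so N = (5, 27/2)

M = (7/2, 15/2)
N = (5, 27/2)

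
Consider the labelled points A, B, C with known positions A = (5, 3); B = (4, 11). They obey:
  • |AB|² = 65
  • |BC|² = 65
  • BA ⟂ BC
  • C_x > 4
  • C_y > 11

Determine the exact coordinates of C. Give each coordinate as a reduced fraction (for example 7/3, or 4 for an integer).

C = (12, 12)

1. C_x = 12  [[BA ⟂ BC ⇒ 1x-8y+84=0] ∩ [|C−(4, 11)|²=65]]
2. C_y = 12  [[BA ⟂ BC ⇒ 1x-8y+84=0] ∩ [|C−(4, 11)|²=65]]
   so C = (12, 12)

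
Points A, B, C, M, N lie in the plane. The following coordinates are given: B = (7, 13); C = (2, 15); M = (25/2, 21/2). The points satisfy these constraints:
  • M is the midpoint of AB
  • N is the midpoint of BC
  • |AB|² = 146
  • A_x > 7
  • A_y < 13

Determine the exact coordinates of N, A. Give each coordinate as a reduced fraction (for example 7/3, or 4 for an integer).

1. A_x = 18  [A = 2·M−B = 2·(25/2, 21/2)−(7, 13)]
2. A_y = 8  [A = 2·M−B = 2·(25/2, 21/2)−(7, 13)]
   so A = (18, 8)
3. N_x = 9/2  [2·N = B+C = (7, 13)+(2, 15)]
4. N_y = 14  [2·N = B+C = (7, 13)+(2, 15)]
   so N = (9/2, 14)

N = (9/2, 14)
A = (18, 8)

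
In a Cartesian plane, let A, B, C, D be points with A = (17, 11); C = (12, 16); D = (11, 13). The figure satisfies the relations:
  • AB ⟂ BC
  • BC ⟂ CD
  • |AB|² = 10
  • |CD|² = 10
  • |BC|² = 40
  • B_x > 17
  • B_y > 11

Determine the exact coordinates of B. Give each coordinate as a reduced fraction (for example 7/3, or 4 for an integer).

B = (18, 14)

1. B_x = 18  [[BC ⟂ CD ⇒ 1x+3y-60=0] ∩ [|B−(17, 11)|²=10]]
2. B_y = 14  [[BC ⟂ CD ⇒ 1x+3y-60=0] ∩ [|B−(17, 11)|²=10]]
   so B = (18, 14)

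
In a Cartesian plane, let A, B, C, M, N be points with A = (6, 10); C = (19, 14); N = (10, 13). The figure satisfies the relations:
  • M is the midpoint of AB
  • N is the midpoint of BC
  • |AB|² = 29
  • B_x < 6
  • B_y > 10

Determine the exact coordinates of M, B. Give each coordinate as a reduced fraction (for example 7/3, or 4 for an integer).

1. B_x = 1  [B = 2·N−C = 2·(10, 13)−(19, 14)]
2. B_y = 12  [B = 2·N−C = 2·(10, 13)−(19, 14)]
   so B = (1, 12)
3. M_x = 7/2  [2·M = A+B = (6, 10)+(1, 12)]
4. M_y = 11  [2·M = A+B = (6, 10)+(1, 12)]
   so M = (7/2, 11)

M = (7/2, 11)
B = (1, 12)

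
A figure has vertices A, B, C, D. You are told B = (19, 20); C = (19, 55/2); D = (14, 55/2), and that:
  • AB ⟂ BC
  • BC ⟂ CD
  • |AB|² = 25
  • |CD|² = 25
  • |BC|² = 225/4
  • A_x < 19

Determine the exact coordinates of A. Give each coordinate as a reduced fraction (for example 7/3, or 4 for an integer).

A = (14, 20)

1. A_x = 14  [[AB ⟂ BC ⇒ -15/2y+150=0] ∩ [|A−(19, 20)|²=25]]
2. A_y = 20  [[AB ⟂ BC ⇒ -15/2y+150=0] ∩ [|A−(19, 20)|²=25]]
   so A = (14, 20)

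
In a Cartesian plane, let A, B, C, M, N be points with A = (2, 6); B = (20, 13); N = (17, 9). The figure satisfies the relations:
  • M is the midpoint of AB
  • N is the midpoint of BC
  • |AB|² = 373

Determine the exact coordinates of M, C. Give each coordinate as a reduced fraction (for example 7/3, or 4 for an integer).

M = (11, 19/2)
C = (14, 5)

1. M_x = 11  [2·M = A+B = (2, 6)+(20, 13)]
2. M_y = 19/2  [2·M = A+B = (2, 6)+(20, 13)]
   so M = (11, 19/2)
3. C_x = 14  [C = 2·N−B = 2·(17, 9)−(20, 13)]
4. C_y = 5  [C = 2·N−B = 2·(17, 9)−(20, 13)]
   so C = (14, 5)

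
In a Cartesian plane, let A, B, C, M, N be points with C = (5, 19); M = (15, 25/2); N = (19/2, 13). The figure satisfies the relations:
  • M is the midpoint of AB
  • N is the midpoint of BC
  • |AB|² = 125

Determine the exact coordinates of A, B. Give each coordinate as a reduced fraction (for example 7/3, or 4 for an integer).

A = (16, 18)
B = (14, 7)

1. B_x = 14  [B = 2·N−C = 2·(19/2, 13)−(5, 19)]
2. B_y = 7  [B = 2·N−C = 2·(19/2, 13)−(5, 19)]
   so B = (14, 7)
3. A_x = 16  [A = 2·M−B = 2·(15, 25/2)−(14, 7)]
4. A_y = 18  [A = 2·M−B = 2·(15, 25/2)−(14, 7)]
   so A = (16, 18)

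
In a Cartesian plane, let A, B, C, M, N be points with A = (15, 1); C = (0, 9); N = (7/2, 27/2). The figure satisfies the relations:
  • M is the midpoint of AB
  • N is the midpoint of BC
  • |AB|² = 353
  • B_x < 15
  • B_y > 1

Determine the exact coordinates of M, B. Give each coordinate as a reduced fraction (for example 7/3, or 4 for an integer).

M = (11, 19/2)
B = (7, 18)

1. B_x = 7  [B = 2·N−C = 2·(7/2, 27/2)−(0, 9)]
2. B_y = 18  [B = 2·N−C = 2·(7/2, 27/2)−(0, 9)]
   so B = (7, 18)
3. M_x = 11  [2·M = A+B = (15, 1)+(7, 18)]
4. M_y = 19/2  [2·M = A+B = (15, 1)+(7, 18)]
   so M = (11, 19/2)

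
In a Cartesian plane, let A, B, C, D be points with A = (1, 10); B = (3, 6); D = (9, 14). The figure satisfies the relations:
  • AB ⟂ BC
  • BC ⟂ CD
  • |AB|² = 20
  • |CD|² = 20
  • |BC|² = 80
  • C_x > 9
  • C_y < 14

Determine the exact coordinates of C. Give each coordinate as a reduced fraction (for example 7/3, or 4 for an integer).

C = (11, 10)

1. C_x = 11  [[AB ⟂ BC ⇒ 2x-4y+18=0] ∩ [|C−(9, 14)|²=20]]
2. C_y = 10  [[AB ⟂ BC ⇒ 2x-4y+18=0] ∩ [|C−(9, 14)|²=20]]
   so C = (11, 10)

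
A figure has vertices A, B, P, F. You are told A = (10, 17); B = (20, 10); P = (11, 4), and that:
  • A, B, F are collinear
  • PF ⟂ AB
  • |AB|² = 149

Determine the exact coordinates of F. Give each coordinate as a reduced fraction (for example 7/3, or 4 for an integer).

F = (2500/149, 1826/149)

1. F_x = 2500/149  [[A, B, F are collinear ⇒ 7x+10y-240=0] ∩ [PF ⟂ AB ⇒ 10x-7y-82=0]]
2. F_y = 1826/149  [[A, B, F are collinear ⇒ 7x+10y-240=0] ∩ [PF ⟂ AB ⇒ 10x-7y-82=0]]
   so F = (2500/149, 1826/149)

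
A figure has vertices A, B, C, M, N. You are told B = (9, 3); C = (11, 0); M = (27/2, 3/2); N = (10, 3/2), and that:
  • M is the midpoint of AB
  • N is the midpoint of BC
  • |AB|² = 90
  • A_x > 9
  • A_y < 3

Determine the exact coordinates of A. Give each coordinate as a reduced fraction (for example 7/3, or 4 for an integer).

1. A_x = 18  [A = 2·M−B = 2·(27/2, 3/2)−(9, 3)]
2. A_y = 0  [A = 2·M−B = 2·(27/2, 3/2)−(9, 3)]
   so A = (18, 0)

A = (18, 0)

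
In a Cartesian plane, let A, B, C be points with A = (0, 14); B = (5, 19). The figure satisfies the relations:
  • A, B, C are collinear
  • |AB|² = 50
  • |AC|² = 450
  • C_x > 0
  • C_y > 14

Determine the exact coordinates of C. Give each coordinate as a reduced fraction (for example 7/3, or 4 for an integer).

1. C_x = 15  [[A, B, C are collinear ⇒ -5x+5y-70=0] ∩ [|C−(0, 14)|²=450]]
2. C_y = 29  [[A, B, C are collinear ⇒ -5x+5y-70=0] ∩ [|C−(0, 14)|²=450]]
   so C = (15, 29)

C = (15, 29)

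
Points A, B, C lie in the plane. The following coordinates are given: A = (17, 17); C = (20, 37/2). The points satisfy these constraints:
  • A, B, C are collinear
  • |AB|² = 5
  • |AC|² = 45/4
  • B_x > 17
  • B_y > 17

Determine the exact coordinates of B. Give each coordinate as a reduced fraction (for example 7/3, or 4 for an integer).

1. B_x = 19  [[A, B, C are collinear ⇒ 3/2x-3y+51/2=0] ∩ [|B−(17, 17)|²=5]]
2. B_y = 18  [[A, B, C are collinear ⇒ 3/2x-3y+51/2=0] ∩ [|B−(17, 17)|²=5]]
   so B = (19, 18)

B = (19, 18)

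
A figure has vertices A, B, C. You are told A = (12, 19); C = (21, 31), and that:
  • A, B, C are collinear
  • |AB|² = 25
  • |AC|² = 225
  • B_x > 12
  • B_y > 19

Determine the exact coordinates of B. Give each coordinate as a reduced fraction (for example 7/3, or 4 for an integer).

B = (15, 23)

1. B_x = 15  [[A, B, C are collinear ⇒ 12x-9y+27=0] ∩ [|B−(12, 19)|²=25]]
2. B_y = 23  [[A, B, C are collinear ⇒ 12x-9y+27=0] ∩ [|B−(12, 19)|²=25]]
   so B = (15, 23)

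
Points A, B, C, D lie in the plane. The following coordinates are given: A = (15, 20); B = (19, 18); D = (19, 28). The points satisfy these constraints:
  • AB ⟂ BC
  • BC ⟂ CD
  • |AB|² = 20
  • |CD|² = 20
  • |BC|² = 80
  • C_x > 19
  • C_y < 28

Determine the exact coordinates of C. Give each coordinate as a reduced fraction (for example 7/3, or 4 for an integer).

C = (23, 26)

1. C_x = 23  [[AB ⟂ BC ⇒ 4x-2y-40=0] ∩ [|C−(19, 28)|²=20]]
2. C_y = 26  [[AB ⟂ BC ⇒ 4x-2y-40=0] ∩ [|C−(19, 28)|²=20]]
   so C = (23, 26)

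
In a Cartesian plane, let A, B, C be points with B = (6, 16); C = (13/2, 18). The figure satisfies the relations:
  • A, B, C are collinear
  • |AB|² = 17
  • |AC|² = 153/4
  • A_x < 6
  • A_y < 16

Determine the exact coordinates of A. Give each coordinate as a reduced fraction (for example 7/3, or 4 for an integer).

A = (5, 12)

1. A_x = 5  [[A, B, C are collinear ⇒ -2x+1/2y+4=0] ∩ [|A−(6, 16)|²=17]]
2. A_y = 12  [[A, B, C are collinear ⇒ -2x+1/2y+4=0] ∩ [|A−(6, 16)|²=17]]
   so A = (5, 12)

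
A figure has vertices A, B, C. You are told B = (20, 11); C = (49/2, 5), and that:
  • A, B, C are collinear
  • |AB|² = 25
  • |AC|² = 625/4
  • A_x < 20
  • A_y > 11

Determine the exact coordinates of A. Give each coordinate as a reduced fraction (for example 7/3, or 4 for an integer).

1. A_x = 17  [[A, B, C are collinear ⇒ 6x+9/2y-339/2=0] ∩ [|A−(20, 11)|²=25]]
2. A_y = 15  [[A, B, C are collinear ⇒ 6x+9/2y-339/2=0] ∩ [|A−(20, 11)|²=25]]
   so A = (17, 15)

A = (17, 15)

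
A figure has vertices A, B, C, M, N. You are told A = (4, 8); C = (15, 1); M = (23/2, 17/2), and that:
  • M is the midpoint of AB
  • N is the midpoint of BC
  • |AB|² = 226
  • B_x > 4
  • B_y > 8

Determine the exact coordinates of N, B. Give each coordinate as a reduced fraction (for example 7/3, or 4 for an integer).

1. B_x = 19  [B = 2·M−A = 2·(23/2, 17/2)−(4, 8)]
2. B_y = 9  [B = 2·M−A = 2·(23/2, 17/2)−(4, 8)]
   so B = (19, 9)
3. N_x = 17  [2·N = B+C = (19, 9)+(15, 1)]
4. N_y = 5  [2·N = B+C = (19, 9)+(15, 1)]
   so N = (17, 5)

N = (17, 5)
B = (19, 9)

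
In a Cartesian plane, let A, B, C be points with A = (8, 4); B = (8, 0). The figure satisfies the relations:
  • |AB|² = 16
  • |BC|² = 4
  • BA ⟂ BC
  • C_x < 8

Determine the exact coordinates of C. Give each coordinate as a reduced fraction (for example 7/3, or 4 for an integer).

C = (6, 0)

1. C_x = 6  [[BA ⟂ BC ⇒ 4y=0] ∩ [|C−(8, 0)|²=4]]
2. C_y = 0  [[BA ⟂ BC ⇒ 4y=0] ∩ [|C−(8, 0)|²=4]]
   so C = (6, 0)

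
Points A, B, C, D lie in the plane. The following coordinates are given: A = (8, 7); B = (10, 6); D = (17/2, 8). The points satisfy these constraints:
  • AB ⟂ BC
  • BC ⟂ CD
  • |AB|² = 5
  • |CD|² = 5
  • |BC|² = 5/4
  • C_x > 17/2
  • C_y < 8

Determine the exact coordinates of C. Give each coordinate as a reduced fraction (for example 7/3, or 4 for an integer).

1. C_x = 21/2  [[AB ⟂ BC ⇒ 2x-1y-14=0] ∩ [|C−(17/2, 8)|²=5]]
2. C_y = 7  [[AB ⟂ BC ⇒ 2x-1y-14=0] ∩ [|C−(17/2, 8)|²=5]]
   so C = (21/2, 7)

C = (21/2, 7)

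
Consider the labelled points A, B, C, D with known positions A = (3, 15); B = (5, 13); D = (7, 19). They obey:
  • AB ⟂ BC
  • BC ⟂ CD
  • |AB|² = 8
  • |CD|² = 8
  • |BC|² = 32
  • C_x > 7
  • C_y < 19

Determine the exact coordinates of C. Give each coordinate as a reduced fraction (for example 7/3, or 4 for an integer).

1. C_x = 9  [[AB ⟂ BC ⇒ 2x-2y+16=0] ∩ [|C−(7, 19)|²=8]]
2. C_y = 17  [[AB ⟂ BC ⇒ 2x-2y+16=0] ∩ [|C−(7, 19)|²=8]]
   so C = (9, 17)

C = (9, 17)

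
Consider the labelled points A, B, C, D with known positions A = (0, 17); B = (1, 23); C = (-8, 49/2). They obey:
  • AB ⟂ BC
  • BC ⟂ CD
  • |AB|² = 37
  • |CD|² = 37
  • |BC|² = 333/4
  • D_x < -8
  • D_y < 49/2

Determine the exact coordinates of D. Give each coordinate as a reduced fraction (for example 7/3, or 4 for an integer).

1. D_x = -9  [[BC ⟂ CD ⇒ -9x+3/2y-435/4=0] ∩ [|D−(-8, 49/2)|²=37]]
2. D_y = 37/2  [[BC ⟂ CD ⇒ -9x+3/2y-435/4=0] ∩ [|D−(-8, 49/2)|²=37]]
   so D = (-9, 37/2)

D = (-9, 37/2)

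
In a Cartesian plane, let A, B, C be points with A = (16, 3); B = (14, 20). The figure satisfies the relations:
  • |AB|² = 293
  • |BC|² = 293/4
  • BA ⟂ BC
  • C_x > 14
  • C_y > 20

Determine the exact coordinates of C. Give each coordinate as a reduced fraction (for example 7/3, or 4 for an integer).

1. C_x = 45/2  [[BA ⟂ BC ⇒ 2x-17y+312=0] ∩ [|C−(14, 20)|²=293/4]]
2. C_y = 21  [[BA ⟂ BC ⇒ 2x-17y+312=0] ∩ [|C−(14, 20)|²=293/4]]
   so C = (45/2, 21)

C = (45/2, 21)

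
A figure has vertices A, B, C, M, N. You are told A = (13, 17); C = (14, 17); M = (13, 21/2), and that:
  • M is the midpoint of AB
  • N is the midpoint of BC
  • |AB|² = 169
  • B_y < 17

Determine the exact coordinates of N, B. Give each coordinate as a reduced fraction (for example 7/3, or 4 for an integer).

N = (27/2, 21/2)
B = (13, 4)

1. B_x = 13  [B = 2·M−A = 2·(13, 21/2)−(13, 17)]
2. B_y = 4  [B = 2·M−A = 2·(13, 21/2)−(13, 17)]
   so B = (13, 4)
3. N_x = 27/2  [2·N = B+C = (13, 4)+(14, 17)]
4. N_y = 21/2  [2·N = B+C = (13, 4)+(14, 17)]
   so N = (27/2, 21/2)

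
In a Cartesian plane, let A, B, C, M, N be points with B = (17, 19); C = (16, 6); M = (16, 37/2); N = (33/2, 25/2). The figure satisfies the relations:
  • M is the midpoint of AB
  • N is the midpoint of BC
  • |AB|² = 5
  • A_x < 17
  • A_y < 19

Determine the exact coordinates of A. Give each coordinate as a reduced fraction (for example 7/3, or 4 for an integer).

1. A_x = 15  [A = 2·M−B = 2·(16, 37/2)−(17, 19)]
2. A_y = 18  [A = 2·M−B = 2·(16, 37/2)−(17, 19)]
   so A = (15, 18)

A = (15, 18)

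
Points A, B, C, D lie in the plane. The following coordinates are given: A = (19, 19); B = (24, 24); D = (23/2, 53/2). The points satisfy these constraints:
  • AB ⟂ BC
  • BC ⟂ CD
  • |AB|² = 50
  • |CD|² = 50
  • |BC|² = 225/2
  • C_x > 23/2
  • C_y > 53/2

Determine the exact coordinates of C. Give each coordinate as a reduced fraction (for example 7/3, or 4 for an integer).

C = (33/2, 63/2)

1. C_x = 33/2  [[AB ⟂ BC ⇒ 5x+5y-240=0] ∩ [|C−(23/2, 53/2)|²=50]]
2. C_y = 63/2  [[AB ⟂ BC ⇒ 5x+5y-240=0] ∩ [|C−(23/2, 53/2)|²=50]]
   so C = (33/2, 63/2)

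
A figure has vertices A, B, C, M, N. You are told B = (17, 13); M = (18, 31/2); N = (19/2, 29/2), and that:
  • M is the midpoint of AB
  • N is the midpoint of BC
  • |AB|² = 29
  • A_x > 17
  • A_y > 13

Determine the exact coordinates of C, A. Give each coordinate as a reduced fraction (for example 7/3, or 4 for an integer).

C = (2, 16)
A = (19, 18)

1. A_x = 19  [A = 2·M−B = 2·(18, 31/2)−(17, 13)]
2. A_y = 18  [A = 2·M−B = 2·(18, 31/2)−(17, 13)]
   so A = (19, 18)
3. C_x = 2  [C = 2·N−B = 2·(19/2, 29/2)−(17, 13)]
4. C_y = 16  [C = 2·N−B = 2·(19/2, 29/2)−(17, 13)]
   so C = (2, 16)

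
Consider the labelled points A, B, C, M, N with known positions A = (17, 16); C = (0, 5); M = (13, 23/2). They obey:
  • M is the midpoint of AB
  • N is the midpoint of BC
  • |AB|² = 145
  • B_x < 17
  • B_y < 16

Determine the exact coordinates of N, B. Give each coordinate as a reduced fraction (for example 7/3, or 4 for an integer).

1. B_x = 9  [B = 2·M−A = 2·(13, 23/2)−(17, 16)]
2. B_y = 7  [B = 2·M−A = 2·(13, 23/2)−(17, 16)]
   so B = (9, 7)
3. N_x = 9/2  [2·N = B+C = (9, 7)+(0, 5)]
4. N_y = 6  [2·N = B+C = (9, 7)+(0, 5)]
   so N = (9/2, 6)

N = (9/2, 6)
B = (9, 7)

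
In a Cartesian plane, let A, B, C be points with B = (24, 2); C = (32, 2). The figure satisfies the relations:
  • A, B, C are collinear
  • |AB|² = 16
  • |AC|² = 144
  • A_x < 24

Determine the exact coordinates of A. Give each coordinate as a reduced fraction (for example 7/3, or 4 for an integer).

1. A_x = 20  [[A, B, C are collinear ⇒ 8y-16=0] ∩ [|A−(24, 2)|²=16]]
2. A_y = 2  [[A, B, C are collinear ⇒ 8y-16=0] ∩ [|A−(24, 2)|²=16]]
   so A = (20, 2)

A = (20, 2)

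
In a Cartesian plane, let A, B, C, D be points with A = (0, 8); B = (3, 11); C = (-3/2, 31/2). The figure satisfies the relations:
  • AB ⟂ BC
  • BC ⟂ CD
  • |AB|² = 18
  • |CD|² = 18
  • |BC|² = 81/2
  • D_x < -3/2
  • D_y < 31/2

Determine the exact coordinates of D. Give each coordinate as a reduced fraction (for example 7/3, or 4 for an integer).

1. D_x = -9/2  [[BC ⟂ CD ⇒ -9/2x+9/2y-153/2=0] ∩ [|D−(-3/2, 31/2)|²=18]]
2. D_y = 25/2  [[BC ⟂ CD ⇒ -9/2x+9/2y-153/2=0] ∩ [|D−(-3/2, 31/2)|²=18]]
   so D = (-9/2, 25/2)

D = (-9/2, 25/2)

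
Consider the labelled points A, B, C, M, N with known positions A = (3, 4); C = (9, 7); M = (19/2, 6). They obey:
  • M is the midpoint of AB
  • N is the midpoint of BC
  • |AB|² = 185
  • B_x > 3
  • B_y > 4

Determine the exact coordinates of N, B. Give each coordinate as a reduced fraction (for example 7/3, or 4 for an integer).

N = (25/2, 15/2)
B = (16, 8)

1. B_x = 16  [B = 2·M−A = 2·(19/2, 6)−(3, 4)]
2. B_y = 8  [B = 2·M−A = 2·(19/2, 6)−(3, 4)]
   so B = (16, 8)
3. N_x = 25/2  [2·N = B+C = (16, 8)+(9, 7)]
4. N_y = 15/2  [2·N = B+C = (16, 8)+(9, 7)]
   so N = (25/2, 15/2)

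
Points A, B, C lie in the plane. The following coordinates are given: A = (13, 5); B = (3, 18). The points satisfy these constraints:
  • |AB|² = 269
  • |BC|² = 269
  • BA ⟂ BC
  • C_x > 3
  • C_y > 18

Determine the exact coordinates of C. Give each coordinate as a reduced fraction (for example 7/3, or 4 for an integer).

C = (16, 28)

1. C_x = 16  [[BA ⟂ BC ⇒ 10x-13y+204=0] ∩ [|C−(3, 18)|²=269]]
2. C_y = 28  [[BA ⟂ BC ⇒ 10x-13y+204=0] ∩ [|C−(3, 18)|²=269]]
   so C = (16, 28)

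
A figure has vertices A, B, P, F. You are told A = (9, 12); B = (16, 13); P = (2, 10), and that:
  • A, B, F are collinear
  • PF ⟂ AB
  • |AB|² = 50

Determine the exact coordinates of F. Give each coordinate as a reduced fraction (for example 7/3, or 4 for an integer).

1. F_x = 93/50  [[A, B, F are collinear ⇒ -1x+7y-75=0] ∩ [PF ⟂ AB ⇒ 7x+1y-24=0]]
2. F_y = 549/50  [[A, B, F are collinear ⇒ -1x+7y-75=0] ∩ [PF ⟂ AB ⇒ 7x+1y-24=0]]
   so F = (93/50, 549/50)

F = (93/50, 549/50)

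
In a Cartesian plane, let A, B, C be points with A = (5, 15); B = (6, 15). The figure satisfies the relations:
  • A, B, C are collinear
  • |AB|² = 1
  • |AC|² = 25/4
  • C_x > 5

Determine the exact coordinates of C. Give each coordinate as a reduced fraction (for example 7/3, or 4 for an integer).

1. C_x = 15/2  [[A, B, C are collinear ⇒ 1y-15=0] ∩ [|C−(5, 15)|²=25/4]]
2. C_y = 15  [[A, B, C are collinear ⇒ 1y-15=0] ∩ [|C−(5, 15)|²=25/4]]
   so C = (15/2, 15)

C = (15/2, 15)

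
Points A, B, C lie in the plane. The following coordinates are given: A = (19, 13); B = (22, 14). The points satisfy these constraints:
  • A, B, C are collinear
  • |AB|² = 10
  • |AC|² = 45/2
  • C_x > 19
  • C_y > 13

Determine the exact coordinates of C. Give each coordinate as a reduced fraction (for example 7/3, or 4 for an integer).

1. C_x = 47/2  [[A, B, C are collinear ⇒ -1x+3y-20=0] ∩ [|C−(19, 13)|²=45/2]]
2. C_y = 29/2  [[A, B, C are collinear ⇒ -1x+3y-20=0] ∩ [|C−(19, 13)|²=45/2]]
   so C = (47/2, 29/2)

C = (47/2, 29/2)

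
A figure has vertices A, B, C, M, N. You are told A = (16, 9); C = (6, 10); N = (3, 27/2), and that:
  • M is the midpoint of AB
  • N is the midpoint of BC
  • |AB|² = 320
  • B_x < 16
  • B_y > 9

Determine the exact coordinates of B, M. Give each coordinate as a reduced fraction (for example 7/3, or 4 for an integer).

1. B_x = 0  [B = 2·N−C = 2·(3, 27/2)−(6, 10)]
2. B_y = 17  [B = 2·N−C = 2·(3, 27/2)−(6, 10)]
   so B = (0, 17)
3. M_x = 8  [2·M = A+B = (16, 9)+(0, 17)]
4. M_y = 13  [2·M = A+B = (16, 9)+(0, 17)]
   so M = (8, 13)

B = (0, 17)
M = (8, 13)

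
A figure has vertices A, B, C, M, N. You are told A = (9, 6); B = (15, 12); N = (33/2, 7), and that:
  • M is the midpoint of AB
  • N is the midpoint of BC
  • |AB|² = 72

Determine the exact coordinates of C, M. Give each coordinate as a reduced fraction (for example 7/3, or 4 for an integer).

1. M_x = 12  [2·M = A+B = (9, 6)+(15, 12)]
2. M_y = 9  [2·M = A+B = (9, 6)+(15, 12)]
   so M = (12, 9)
3. C_x = 18  [C = 2·N−B = 2·(33/2, 7)−(15, 12)]
4. C_y = 2  [C = 2·N−B = 2·(33/2, 7)−(15, 12)]
   so C = (18, 2)

C = (18, 2)
M = (12, 9)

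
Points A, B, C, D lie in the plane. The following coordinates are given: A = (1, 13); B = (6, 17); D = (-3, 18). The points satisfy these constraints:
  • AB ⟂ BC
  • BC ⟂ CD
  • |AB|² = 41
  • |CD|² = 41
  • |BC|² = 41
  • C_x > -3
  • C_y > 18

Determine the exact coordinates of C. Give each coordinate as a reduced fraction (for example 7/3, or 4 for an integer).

1. C_x = 2  [[AB ⟂ BC ⇒ 5x+4y-98=0] ∩ [|C−(-3, 18)|²=41]]
2. C_y = 22  [[AB ⟂ BC ⇒ 5x+4y-98=0] ∩ [|C−(-3, 18)|²=41]]
   so C = (2, 22)

C = (2, 22)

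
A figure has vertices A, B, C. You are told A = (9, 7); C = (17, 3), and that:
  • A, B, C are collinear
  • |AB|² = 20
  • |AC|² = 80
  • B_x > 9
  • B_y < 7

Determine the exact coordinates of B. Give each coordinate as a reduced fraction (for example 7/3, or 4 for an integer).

1. B_x = 13  [[A, B, C are collinear ⇒ -4x-8y+92=0] ∩ [|B−(9, 7)|²=20]]
2. B_y = 5  [[A, B, C are collinear ⇒ -4x-8y+92=0] ∩ [|B−(9, 7)|²=20]]
   so B = (13, 5)

B = (13, 5)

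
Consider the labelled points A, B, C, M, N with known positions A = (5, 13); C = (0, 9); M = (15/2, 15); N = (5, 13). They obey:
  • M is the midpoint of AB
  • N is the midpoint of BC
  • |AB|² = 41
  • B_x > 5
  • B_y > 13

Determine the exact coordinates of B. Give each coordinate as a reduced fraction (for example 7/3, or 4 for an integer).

1. B_x = 10  [B = 2·M−A = 2·(15/2, 15)−(5, 13)]
2. B_y = 17  [B = 2·M−A = 2·(15/2, 15)−(5, 13)]
   so B = (10, 17)

B = (10, 17)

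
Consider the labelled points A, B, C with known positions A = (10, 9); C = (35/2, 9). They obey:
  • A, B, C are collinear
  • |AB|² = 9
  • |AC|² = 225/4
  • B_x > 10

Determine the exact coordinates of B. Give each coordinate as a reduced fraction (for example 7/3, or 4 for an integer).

1. B_x = 13  [[A, B, C are collinear ⇒ -15/2y+135/2=0] ∩ [|B−(10, 9)|²=9]]
2. B_y = 9  [[A, B, C are collinear ⇒ -15/2y+135/2=0] ∩ [|B−(10, 9)|²=9]]
   so B = (13, 9)

B = (13, 9)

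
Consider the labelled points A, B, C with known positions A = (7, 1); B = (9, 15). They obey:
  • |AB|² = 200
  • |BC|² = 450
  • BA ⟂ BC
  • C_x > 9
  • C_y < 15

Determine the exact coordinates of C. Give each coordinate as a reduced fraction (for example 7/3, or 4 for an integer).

1. C_x = 30  [[BA ⟂ BC ⇒ -2x-14y+228=0] ∩ [|C−(9, 15)|²=450]]
2. C_y = 12  [[BA ⟂ BC ⇒ -2x-14y+228=0] ∩ [|C−(9, 15)|²=450]]
   so C = (30, 12)

C = (30, 12)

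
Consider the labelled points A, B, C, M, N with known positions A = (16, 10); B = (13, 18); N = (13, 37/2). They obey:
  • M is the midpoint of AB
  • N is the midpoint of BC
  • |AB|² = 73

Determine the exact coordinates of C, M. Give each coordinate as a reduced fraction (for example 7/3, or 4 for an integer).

C = (13, 19)
M = (29/2, 14)

1. M_x = 29/2  [2·M = A+B = (16, 10)+(13, 18)]
2. M_y = 14  [2·M = A+B = (16, 10)+(13, 18)]
   so M = (29/2, 14)
3. C_x = 13  [C = 2·N−B = 2·(13, 37/2)−(13, 18)]
4. C_y = 19  [C = 2·N−B = 2·(13, 37/2)−(13, 18)]
   so C = (13, 19)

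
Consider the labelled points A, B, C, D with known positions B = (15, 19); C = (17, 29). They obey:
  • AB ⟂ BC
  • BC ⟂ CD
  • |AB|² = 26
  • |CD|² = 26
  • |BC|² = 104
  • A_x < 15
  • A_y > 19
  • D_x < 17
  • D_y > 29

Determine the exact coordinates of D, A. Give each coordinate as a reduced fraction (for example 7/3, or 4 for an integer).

D = (12, 30)
A = (10, 20)

1. D_x = 12  [[BC ⟂ CD ⇒ 2x+10y-324=0] ∩ [|D−(17, 29)|²=26]]
2. D_y = 30  [[BC ⟂ CD ⇒ 2x+10y-324=0] ∩ [|D−(17, 29)|²=26]]
   so D = (12, 30)
3. A_x = 10  [[AB ⟂ BC ⇒ -2x-10y+220=0] ∩ [|A−(15, 19)|²=26]]
4. A_y = 20  [[AB ⟂ BC ⇒ -2x-10y+220=0] ∩ [|A−(15, 19)|²=26]]
   so A = (10, 20)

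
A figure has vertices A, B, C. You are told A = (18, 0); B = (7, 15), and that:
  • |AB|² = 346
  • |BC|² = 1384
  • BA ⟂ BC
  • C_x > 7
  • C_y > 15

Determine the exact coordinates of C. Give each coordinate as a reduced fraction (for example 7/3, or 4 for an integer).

C = (37, 37)

1. C_x = 37  [[BA ⟂ BC ⇒ 11x-15y+148=0] ∩ [|C−(7, 15)|²=1384]]
2. C_y = 37  [[BA ⟂ BC ⇒ 11x-15y+148=0] ∩ [|C−(7, 15)|²=1384]]
   so C = (37, 37)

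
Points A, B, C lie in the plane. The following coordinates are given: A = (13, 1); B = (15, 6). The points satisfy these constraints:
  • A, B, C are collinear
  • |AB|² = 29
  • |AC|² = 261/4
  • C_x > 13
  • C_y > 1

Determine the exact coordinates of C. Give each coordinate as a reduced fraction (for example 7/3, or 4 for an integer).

C = (16, 17/2)

1. C_x = 16  [[A, B, C are collinear ⇒ -5x+2y+63=0] ∩ [|C−(13, 1)|²=261/4]]
2. C_y = 17/2  [[A, B, C are collinear ⇒ -5x+2y+63=0] ∩ [|C−(13, 1)|²=261/4]]
   so C = (16, 17/2)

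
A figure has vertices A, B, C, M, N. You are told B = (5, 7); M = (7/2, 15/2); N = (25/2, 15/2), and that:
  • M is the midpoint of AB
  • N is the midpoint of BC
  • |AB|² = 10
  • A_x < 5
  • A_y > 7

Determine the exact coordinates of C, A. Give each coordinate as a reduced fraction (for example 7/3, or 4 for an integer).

C = (20, 8)
A = (2, 8)

1. A_x = 2  [A = 2·M−B = 2·(7/2, 15/2)−(5, 7)]
2. A_y = 8  [A = 2·M−B = 2·(7/2, 15/2)−(5, 7)]
   so A = (2, 8)
3. C_x = 20  [C = 2·N−B = 2·(25/2, 15/2)−(5, 7)]
4. C_y = 8  [C = 2·N−B = 2·(25/2, 15/2)−(5, 7)]
   so C = (20, 8)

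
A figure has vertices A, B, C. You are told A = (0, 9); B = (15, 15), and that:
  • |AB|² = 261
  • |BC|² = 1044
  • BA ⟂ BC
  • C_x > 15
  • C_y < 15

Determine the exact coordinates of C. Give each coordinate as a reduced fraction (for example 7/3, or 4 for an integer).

1. C_x = 27  [[BA ⟂ BC ⇒ -15x-6y+315=0] ∩ [|C−(15, 15)|²=1044]]
2. C_y = -15  [[BA ⟂ BC ⇒ -15x-6y+315=0] ∩ [|C−(15, 15)|²=1044]]
   so C = (27, -15)

C = (27, -15)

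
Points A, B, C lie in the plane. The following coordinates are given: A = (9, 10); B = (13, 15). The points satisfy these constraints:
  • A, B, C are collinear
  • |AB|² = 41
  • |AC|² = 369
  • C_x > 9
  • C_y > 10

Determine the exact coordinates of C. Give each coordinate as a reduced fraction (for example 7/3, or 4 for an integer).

1. C_x = 21  [[A, B, C are collinear ⇒ -5x+4y+5=0] ∩ [|C−(9, 10)|²=369]]
2. C_y = 25  [[A, B, C are collinear ⇒ -5x+4y+5=0] ∩ [|C−(9, 10)|²=369]]
   so C = (21, 25)

C = (21, 25)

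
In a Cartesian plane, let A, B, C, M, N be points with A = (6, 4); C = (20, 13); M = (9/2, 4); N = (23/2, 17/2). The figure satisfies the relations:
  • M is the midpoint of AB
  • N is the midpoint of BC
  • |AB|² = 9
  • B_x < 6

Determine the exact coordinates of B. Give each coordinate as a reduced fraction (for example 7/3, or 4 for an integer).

1. B_x = 3  [B = 2·M−A = 2·(9/2, 4)−(6, 4)]
2. B_y = 4  [B = 2·M−A = 2·(9/2, 4)−(6, 4)]
   so B = (3, 4)

B = (3, 4)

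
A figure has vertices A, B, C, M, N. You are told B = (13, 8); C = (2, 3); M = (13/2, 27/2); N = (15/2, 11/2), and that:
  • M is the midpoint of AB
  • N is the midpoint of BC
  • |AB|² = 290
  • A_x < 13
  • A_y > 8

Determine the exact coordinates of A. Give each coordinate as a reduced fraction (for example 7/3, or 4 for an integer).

1. A_x = 0  [A = 2·M−B = 2·(13/2, 27/2)−(13, 8)]
2. A_y = 19  [A = 2·M−B = 2·(13/2, 27/2)−(13, 8)]
   so A = (0, 19)

A = (0, 19)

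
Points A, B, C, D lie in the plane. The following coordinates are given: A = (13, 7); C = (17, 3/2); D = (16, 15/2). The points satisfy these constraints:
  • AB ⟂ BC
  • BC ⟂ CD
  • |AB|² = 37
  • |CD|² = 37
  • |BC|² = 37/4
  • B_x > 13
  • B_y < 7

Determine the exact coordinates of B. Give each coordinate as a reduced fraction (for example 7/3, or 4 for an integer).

1. B_x = 14  [[BC ⟂ CD ⇒ 1x-6y-8=0] ∩ [|B−(13, 7)|²=37]]
2. B_y = 1  [[BC ⟂ CD ⇒ 1x-6y-8=0] ∩ [|B−(13, 7)|²=37]]
   so B = (14, 1)

B = (14, 1)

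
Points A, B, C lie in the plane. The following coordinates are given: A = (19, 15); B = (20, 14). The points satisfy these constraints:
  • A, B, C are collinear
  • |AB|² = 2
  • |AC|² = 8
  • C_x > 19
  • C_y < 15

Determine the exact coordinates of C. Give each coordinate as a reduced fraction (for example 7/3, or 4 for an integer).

1. C_x = 21  [[A, B, C are collinear ⇒ 1x+1y-34=0] ∩ [|C−(19, 15)|²=8]]
2. C_y = 13  [[A, B, C are collinear ⇒ 1x+1y-34=0] ∩ [|C−(19, 15)|²=8]]
   so C = (21, 13)

C = (21, 13)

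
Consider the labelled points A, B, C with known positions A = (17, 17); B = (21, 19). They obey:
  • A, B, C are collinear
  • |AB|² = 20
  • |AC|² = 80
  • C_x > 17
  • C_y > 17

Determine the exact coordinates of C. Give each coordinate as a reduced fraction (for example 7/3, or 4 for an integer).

C = (25, 21)

1. C_x = 25  [[A, B, C are collinear ⇒ -2x+4y-34=0] ∩ [|C−(17, 17)|²=80]]
2. C_y = 21  [[A, B, C are collinear ⇒ -2x+4y-34=0] ∩ [|C−(17, 17)|²=80]]
   so C = (25, 21)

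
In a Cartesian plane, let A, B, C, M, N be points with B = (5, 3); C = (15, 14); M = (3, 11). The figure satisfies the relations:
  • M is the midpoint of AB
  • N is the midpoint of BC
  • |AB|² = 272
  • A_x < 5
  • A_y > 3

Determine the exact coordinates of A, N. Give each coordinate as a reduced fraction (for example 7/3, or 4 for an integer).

A = (1, 19)
N = (10, 17/2)

1. A_x = 1  [A = 2·M−B = 2·(3, 11)−(5, 3)]
2. A_y = 19  [A = 2·M−B = 2·(3, 11)−(5, 3)]
   so A = (1, 19)
3. N_x = 10  [2·N = B+C = (5, 3)+(15, 14)]
4. N_y = 17/2  [2·N = B+C = (5, 3)+(15, 14)]
   so N = (10, 17/2)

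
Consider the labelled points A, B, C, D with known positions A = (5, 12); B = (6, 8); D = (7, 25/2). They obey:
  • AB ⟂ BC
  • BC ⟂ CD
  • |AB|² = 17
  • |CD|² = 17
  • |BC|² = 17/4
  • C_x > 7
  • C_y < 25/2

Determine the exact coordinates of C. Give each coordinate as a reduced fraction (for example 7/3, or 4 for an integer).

1. C_x = 8  [[AB ⟂ BC ⇒ 1x-4y+26=0] ∩ [|C−(7, 25/2)|²=17]]
2. C_y = 17/2  [[AB ⟂ BC ⇒ 1x-4y+26=0] ∩ [|C−(7, 25/2)|²=17]]
   so C = (8, 17/2)

C = (8, 17/2)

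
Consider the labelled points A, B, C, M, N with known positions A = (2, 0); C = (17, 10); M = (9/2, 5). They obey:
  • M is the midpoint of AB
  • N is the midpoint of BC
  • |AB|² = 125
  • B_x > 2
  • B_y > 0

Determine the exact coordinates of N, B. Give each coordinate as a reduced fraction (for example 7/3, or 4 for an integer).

N = (12, 10)
B = (7, 10)

1. B_x = 7  [B = 2·M−A = 2·(9/2, 5)−(2, 0)]
2. B_y = 10  [B = 2·M−A = 2·(9/2, 5)−(2, 0)]
   so B = (7, 10)
3. N_x = 12  [2·N = B+C = (7, 10)+(17, 10)]
4. N_y = 10  [2·N = B+C = (7, 10)+(17, 10)]
   so N = (12, 10)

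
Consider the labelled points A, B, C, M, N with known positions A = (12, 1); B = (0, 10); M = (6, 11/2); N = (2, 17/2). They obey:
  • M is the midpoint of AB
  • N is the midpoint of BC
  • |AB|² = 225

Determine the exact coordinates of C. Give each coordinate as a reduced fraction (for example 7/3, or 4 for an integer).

1. C_x = 4  [C = 2·N−B = 2·(2, 17/2)−(0, 10)]
2. C_y = 7  [C = 2·N−B = 2·(2, 17/2)−(0, 10)]
   so C = (4, 7)

C = (4, 7)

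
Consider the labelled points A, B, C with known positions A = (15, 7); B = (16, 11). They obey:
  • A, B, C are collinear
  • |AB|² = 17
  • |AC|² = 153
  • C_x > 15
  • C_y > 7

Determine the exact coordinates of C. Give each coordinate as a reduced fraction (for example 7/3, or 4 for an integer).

C = (18, 19)

1. C_x = 18  [[A, B, C are collinear ⇒ -4x+1y+53=0] ∩ [|C−(15, 7)|²=153]]
2. C_y = 19  [[A, B, C are collinear ⇒ -4x+1y+53=0] ∩ [|C−(15, 7)|²=153]]
   so C = (18, 19)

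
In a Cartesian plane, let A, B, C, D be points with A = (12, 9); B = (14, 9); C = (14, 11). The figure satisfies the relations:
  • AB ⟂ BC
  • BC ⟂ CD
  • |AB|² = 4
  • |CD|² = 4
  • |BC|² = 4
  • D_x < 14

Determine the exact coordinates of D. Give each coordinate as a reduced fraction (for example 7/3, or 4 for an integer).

1. D_x = 12  [[BC ⟂ CD ⇒ 2y-22=0] ∩ [|D−(14, 11)|²=4]]
2. D_y = 11  [[BC ⟂ CD ⇒ 2y-22=0] ∩ [|D−(14, 11)|²=4]]
   so D = (12, 11)

D = (12, 11)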